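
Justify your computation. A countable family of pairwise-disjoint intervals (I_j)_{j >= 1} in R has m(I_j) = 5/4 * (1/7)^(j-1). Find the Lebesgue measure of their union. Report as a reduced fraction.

By countable additivity of the Lebesgue measure on pairwise disjoint measurable sets,
  m(union_{j >= 1} I_j) = sum_{j >= 1} m(I_j) = sum_{j >= 1} a * r^(j-1),
  with a = 5/4 and r = 1/7.
Since 0 < r = 1/7 < 1, the geometric series converges:
  sum_{j >= 1} a * r^(j-1) = a / (1 - r).
  = 5/4 / (1 - 1/7)
  = 5/4 / (6/7)
  = 35/24.

35/24


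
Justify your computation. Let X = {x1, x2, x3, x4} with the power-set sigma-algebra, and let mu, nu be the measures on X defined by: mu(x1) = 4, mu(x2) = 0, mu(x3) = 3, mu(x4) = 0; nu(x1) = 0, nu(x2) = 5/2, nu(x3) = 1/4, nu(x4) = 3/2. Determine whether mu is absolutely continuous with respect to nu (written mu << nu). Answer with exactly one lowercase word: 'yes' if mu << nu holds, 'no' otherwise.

mu << nu means: every nu-null measurable set is also mu-null; equivalently, for every atom x, if nu({x}) = 0 then mu({x}) = 0.
Checking each atom:
  x1: nu = 0, mu = 4 > 0 -> violates mu << nu.
  x2: nu = 5/2 > 0 -> no constraint.
  x3: nu = 1/4 > 0 -> no constraint.
  x4: nu = 3/2 > 0 -> no constraint.
The atom(s) x1 violate the condition (nu = 0 but mu > 0). Therefore mu is NOT absolutely continuous w.r.t. nu.

no


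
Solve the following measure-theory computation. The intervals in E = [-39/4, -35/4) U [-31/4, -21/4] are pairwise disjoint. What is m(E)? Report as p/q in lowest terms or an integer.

For pairwise disjoint intervals, m(union_i I_i) = sum_i m(I_i),
and m is invariant under swapping open/closed endpoints (single points have measure 0).
So m(E) = sum_i (b_i - a_i).
  I_1 has length -35/4 - (-39/4) = 1.
  I_2 has length -21/4 - (-31/4) = 5/2.
Summing:
  m(E) = 1 + 5/2 = 7/2.

7/2


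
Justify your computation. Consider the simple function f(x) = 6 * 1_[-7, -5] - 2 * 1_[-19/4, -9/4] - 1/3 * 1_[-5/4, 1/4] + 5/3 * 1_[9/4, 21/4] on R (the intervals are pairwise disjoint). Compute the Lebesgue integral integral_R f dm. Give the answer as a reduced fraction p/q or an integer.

For a simple function f = sum_i c_i * 1_{A_i} with disjoint A_i,
  integral f dm = sum_i c_i * m(A_i).
Lengths of the A_i:
  m(A_1) = -5 - (-7) = 2.
  m(A_2) = -9/4 - (-19/4) = 5/2.
  m(A_3) = 1/4 - (-5/4) = 3/2.
  m(A_4) = 21/4 - 9/4 = 3.
Contributions c_i * m(A_i):
  (6) * (2) = 12.
  (-2) * (5/2) = -5.
  (-1/3) * (3/2) = -1/2.
  (5/3) * (3) = 5.
Total: 12 - 5 - 1/2 + 5 = 23/2.

23/2


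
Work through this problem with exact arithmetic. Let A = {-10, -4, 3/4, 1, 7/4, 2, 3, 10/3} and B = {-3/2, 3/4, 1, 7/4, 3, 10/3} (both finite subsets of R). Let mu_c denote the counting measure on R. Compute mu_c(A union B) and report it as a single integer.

Counting measure on a finite set equals cardinality. By inclusion-exclusion, |A union B| = |A| + |B| - |A cap B|.
|A| = 8, |B| = 6, |A cap B| = 5.
So mu_c(A union B) = 8 + 6 - 5 = 9.

9


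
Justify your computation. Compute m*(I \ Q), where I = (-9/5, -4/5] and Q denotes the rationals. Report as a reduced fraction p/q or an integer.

The interval I = (-9/5, -4/5] has m(I) = -4/5 - (-9/5) = 1 (endpoints are measure-zero, so open/closed/half-open agree). Write I = (I cap Q) u (I \ Q). The rationals in I are countable, so m*(I cap Q) = 0 (cover each rational by intervals whose total length is arbitrarily small). By countable subadditivity m*(I) <= m*(I cap Q) + m*(I \ Q), hence m*(I \ Q) >= m(I) = 1. The reverse inequality m*(I \ Q) <= m*(I) = 1 is trivial since (I \ Q) is a subset of I. Therefore m*(I \ Q) = 1.

1


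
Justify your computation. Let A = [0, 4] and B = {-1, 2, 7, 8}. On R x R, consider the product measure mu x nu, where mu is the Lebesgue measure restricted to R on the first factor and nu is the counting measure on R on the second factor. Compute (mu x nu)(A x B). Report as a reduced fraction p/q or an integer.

For a measurable rectangle A x B, the product measure satisfies
  (mu x nu)(A x B) = mu(A) * nu(B).
  mu(A) = 4.
  nu(B) = 4.
  (mu x nu)(A x B) = 4 * 4 = 16.

16


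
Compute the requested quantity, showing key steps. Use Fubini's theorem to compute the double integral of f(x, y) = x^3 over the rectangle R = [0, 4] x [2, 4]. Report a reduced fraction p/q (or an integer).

f(x, y) is a tensor product of a function of x and a function of y, and both factors are bounded continuous (hence Lebesgue integrable) on the rectangle, so Fubini's theorem applies:
  integral_R f d(m x m) = (integral_a1^b1 x^3 dx) * (integral_a2^b2 1 dy).
Inner integral in x: integral_{0}^{4} x^3 dx = (4^4 - 0^4)/4
  = 64.
Inner integral in y: integral_{2}^{4} 1 dy = (4^1 - 2^1)/1
  = 2.
Product: (64) * (2) = 128.

128


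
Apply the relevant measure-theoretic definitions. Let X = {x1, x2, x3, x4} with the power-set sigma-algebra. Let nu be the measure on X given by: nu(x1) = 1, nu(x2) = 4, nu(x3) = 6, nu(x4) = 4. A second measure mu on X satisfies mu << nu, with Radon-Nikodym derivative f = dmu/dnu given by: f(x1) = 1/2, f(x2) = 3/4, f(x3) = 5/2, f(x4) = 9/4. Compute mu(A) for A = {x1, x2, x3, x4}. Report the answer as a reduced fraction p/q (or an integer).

By the defining property of the Radon-Nikodym derivative, for every measurable set A,
  mu(A) = integral_A f dnu.
Since nu is a discrete measure concentrated on the atoms of X, the integral over A reduces to the sum
  mu(A) = sum_{x in A} f(x) * nu({x}).
Computing each term:
  x1: f(x1) * nu(x1) = 1/2 * 1 = 1/2.
  x2: f(x2) * nu(x2) = 3/4 * 4 = 3.
  x3: f(x3) * nu(x3) = 5/2 * 6 = 15.
  x4: f(x4) * nu(x4) = 9/4 * 4 = 9.
Summing: mu(A) = 1/2 + 3 + 15 + 9 = 55/2.

55/2


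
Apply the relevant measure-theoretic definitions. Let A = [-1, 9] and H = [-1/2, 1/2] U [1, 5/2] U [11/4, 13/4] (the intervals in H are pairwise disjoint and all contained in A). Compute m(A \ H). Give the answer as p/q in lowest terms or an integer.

The ambient interval has length m(A) = 9 - (-1) = 10.
Since the holes are disjoint and sit inside A, by finite additivity
  m(H) = sum_i (b_i - a_i), and m(A \ H) = m(A) - m(H).
Computing the hole measures:
  m(H_1) = 1/2 - (-1/2) = 1.
  m(H_2) = 5/2 - 1 = 3/2.
  m(H_3) = 13/4 - 11/4 = 1/2.
Summed: m(H) = 1 + 3/2 + 1/2 = 3.
So m(A \ H) = 10 - 3 = 7.

7


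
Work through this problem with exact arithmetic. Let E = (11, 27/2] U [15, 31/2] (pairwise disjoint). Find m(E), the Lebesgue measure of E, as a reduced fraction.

For pairwise disjoint intervals, m(union_i I_i) = sum_i m(I_i),
and m is invariant under swapping open/closed endpoints (single points have measure 0).
So m(E) = sum_i (b_i - a_i).
  I_1 has length 27/2 - 11 = 5/2.
  I_2 has length 31/2 - 15 = 1/2.
Summing:
  m(E) = 5/2 + 1/2 = 3.

3


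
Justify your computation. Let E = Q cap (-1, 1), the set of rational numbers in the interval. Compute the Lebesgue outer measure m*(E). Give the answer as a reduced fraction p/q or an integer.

Q cap (-1, 1) is countable; list its elements as q_1, q_2, ... . Fix eps > 0 and cover the k-th point by an interval of length eps * 2^(-k). The cover has total length eps * sum_{k>=1} 2^(-k) = eps, so by definition of outer measure m*(Q cap (-1, 1)) <= eps. Since eps was arbitrary and m* >= 0, the outer measure is 0.

0


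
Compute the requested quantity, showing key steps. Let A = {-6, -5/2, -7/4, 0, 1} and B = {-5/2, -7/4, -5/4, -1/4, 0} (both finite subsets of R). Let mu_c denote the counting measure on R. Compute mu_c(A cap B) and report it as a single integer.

Counting measure on a finite set equals cardinality. mu_c(A cap B) = |A cap B| (elements appearing in both).
Enumerating the elements of A that also lie in B gives 3 element(s).
So mu_c(A cap B) = 3.

3


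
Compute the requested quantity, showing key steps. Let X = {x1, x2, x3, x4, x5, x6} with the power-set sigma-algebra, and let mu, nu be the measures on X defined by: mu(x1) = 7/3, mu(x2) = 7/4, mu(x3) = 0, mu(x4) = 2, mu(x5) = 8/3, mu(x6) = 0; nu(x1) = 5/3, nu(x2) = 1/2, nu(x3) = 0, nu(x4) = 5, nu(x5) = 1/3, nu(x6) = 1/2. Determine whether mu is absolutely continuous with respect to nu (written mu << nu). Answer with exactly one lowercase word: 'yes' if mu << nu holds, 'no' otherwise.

mu << nu means: every nu-null measurable set is also mu-null; equivalently, for every atom x, if nu({x}) = 0 then mu({x}) = 0.
Checking each atom:
  x1: nu = 5/3 > 0 -> no constraint.
  x2: nu = 1/2 > 0 -> no constraint.
  x3: nu = 0, mu = 0 -> consistent with mu << nu.
  x4: nu = 5 > 0 -> no constraint.
  x5: nu = 1/3 > 0 -> no constraint.
  x6: nu = 1/2 > 0 -> no constraint.
No atom violates the condition. Therefore mu << nu.

yes


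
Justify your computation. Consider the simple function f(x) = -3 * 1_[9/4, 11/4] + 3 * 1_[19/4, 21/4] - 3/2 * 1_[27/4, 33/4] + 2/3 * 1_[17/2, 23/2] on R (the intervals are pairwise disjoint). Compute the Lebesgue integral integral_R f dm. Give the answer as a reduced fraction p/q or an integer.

For a simple function f = sum_i c_i * 1_{A_i} with disjoint A_i,
  integral f dm = sum_i c_i * m(A_i).
Lengths of the A_i:
  m(A_1) = 11/4 - 9/4 = 1/2.
  m(A_2) = 21/4 - 19/4 = 1/2.
  m(A_3) = 33/4 - 27/4 = 3/2.
  m(A_4) = 23/2 - 17/2 = 3.
Contributions c_i * m(A_i):
  (-3) * (1/2) = -3/2.
  (3) * (1/2) = 3/2.
  (-3/2) * (3/2) = -9/4.
  (2/3) * (3) = 2.
Total: -3/2 + 3/2 - 9/4 + 2 = -1/4.

-1/4


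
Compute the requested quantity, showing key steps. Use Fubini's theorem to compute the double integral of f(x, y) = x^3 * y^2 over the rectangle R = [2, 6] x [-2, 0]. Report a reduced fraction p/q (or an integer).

f(x, y) is a tensor product of a function of x and a function of y, and both factors are bounded continuous (hence Lebesgue integrable) on the rectangle, so Fubini's theorem applies:
  integral_R f d(m x m) = (integral_a1^b1 x^3 dx) * (integral_a2^b2 y^2 dy).
Inner integral in x: integral_{2}^{6} x^3 dx = (6^4 - 2^4)/4
  = 320.
Inner integral in y: integral_{-2}^{0} y^2 dy = (0^3 - (-2)^3)/3
  = 8/3.
Product: (320) * (8/3) = 2560/3.

2560/3


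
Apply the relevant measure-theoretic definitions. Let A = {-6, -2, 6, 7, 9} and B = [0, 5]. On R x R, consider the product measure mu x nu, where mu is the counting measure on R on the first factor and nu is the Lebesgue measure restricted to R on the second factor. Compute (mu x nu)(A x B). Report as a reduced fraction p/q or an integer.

For a measurable rectangle A x B, the product measure satisfies
  (mu x nu)(A x B) = mu(A) * nu(B).
  mu(A) = 5.
  nu(B) = 5.
  (mu x nu)(A x B) = 5 * 5 = 25.

25


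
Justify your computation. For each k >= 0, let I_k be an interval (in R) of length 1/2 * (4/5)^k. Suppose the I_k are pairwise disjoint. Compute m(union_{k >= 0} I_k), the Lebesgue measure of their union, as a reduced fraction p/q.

By countable additivity of the Lebesgue measure on pairwise disjoint measurable sets,
  m(union_{k >= 0} I_k) = sum_{k >= 0} m(I_k) = sum_{k >= 0} a * r^k,
  with a = 1/2 and r = 4/5.
Since 0 < r = 4/5 < 1, the geometric series converges:
  sum_{k >= 0} a * r^k = a / (1 - r).
  = 1/2 / (1 - 4/5)
  = 1/2 / (1/5)
  = 5/2.

5/2


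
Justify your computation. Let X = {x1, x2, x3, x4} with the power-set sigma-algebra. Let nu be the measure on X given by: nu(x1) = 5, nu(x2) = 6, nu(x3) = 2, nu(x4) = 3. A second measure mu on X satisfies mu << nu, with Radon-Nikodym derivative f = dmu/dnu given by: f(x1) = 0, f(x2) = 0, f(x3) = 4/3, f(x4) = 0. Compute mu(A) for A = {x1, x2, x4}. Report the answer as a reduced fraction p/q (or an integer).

By the defining property of the Radon-Nikodym derivative, for every measurable set A,
  mu(A) = integral_A f dnu.
Since nu is a discrete measure concentrated on the atoms of X, the integral over A reduces to the sum
  mu(A) = sum_{x in A} f(x) * nu({x}).
Computing each term:
  x1: f(x1) * nu(x1) = 0 * 5 = 0.
  x2: f(x2) * nu(x2) = 0 * 6 = 0.
  x4: f(x4) * nu(x4) = 0 * 3 = 0.
Summing: mu(A) = 0 + 0 + 0 = 0.

0


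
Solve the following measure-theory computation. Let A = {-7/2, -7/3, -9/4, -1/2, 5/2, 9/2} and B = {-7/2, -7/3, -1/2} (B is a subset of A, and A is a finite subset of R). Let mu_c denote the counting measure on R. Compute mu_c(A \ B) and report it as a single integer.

Counting measure assigns mu_c(E) = |E| (number of elements) when E is finite. For B subset A, A \ B is the set of elements of A not in B, so |A \ B| = |A| - |B|.
|A| = 6, |B| = 3, so mu_c(A \ B) = 6 - 3 = 3.

3


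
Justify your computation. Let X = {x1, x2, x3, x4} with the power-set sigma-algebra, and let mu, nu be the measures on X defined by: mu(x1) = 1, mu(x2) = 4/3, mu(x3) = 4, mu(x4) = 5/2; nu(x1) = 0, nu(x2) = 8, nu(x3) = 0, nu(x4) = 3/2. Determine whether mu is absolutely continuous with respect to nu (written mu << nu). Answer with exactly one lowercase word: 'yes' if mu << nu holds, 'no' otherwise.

mu << nu means: every nu-null measurable set is also mu-null; equivalently, for every atom x, if nu({x}) = 0 then mu({x}) = 0.
Checking each atom:
  x1: nu = 0, mu = 1 > 0 -> violates mu << nu.
  x2: nu = 8 > 0 -> no constraint.
  x3: nu = 0, mu = 4 > 0 -> violates mu << nu.
  x4: nu = 3/2 > 0 -> no constraint.
The atom(s) x1, x3 violate the condition (nu = 0 but mu > 0). Therefore mu is NOT absolutely continuous w.r.t. nu.

no


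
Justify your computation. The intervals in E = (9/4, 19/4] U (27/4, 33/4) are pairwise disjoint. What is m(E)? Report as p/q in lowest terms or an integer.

For pairwise disjoint intervals, m(union_i I_i) = sum_i m(I_i),
and m is invariant under swapping open/closed endpoints (single points have measure 0).
So m(E) = sum_i (b_i - a_i).
  I_1 has length 19/4 - 9/4 = 5/2.
  I_2 has length 33/4 - 27/4 = 3/2.
Summing:
  m(E) = 5/2 + 3/2 = 4.

4


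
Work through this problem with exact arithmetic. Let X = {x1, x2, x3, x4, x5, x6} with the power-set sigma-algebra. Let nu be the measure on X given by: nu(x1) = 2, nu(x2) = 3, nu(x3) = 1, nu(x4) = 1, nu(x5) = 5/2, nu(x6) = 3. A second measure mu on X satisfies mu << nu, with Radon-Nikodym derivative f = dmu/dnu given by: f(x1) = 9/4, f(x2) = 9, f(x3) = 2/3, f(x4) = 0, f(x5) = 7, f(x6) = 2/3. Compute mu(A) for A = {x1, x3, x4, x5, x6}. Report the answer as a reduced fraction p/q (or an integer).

By the defining property of the Radon-Nikodym derivative, for every measurable set A,
  mu(A) = integral_A f dnu.
Since nu is a discrete measure concentrated on the atoms of X, the integral over A reduces to the sum
  mu(A) = sum_{x in A} f(x) * nu({x}).
Computing each term:
  x1: f(x1) * nu(x1) = 9/4 * 2 = 9/2.
  x3: f(x3) * nu(x3) = 2/3 * 1 = 2/3.
  x4: f(x4) * nu(x4) = 0 * 1 = 0.
  x5: f(x5) * nu(x5) = 7 * 5/2 = 35/2.
  x6: f(x6) * nu(x6) = 2/3 * 3 = 2.
Summing: mu(A) = 9/2 + 2/3 + 0 + 35/2 + 2 = 74/3.

74/3


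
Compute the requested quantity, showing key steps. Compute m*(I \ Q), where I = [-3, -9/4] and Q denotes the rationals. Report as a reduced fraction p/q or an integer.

The interval I = [-3, -9/4] has m(I) = -9/4 - (-3) = 3/4 (endpoints are measure-zero, so open/closed/half-open agree). Write I = (I cap Q) u (I \ Q). The rationals in I are countable, so m*(I cap Q) = 0 (cover each rational by intervals whose total length is arbitrarily small). By countable subadditivity m*(I) <= m*(I cap Q) + m*(I \ Q), hence m*(I \ Q) >= m(I) = 3/4. The reverse inequality m*(I \ Q) <= m*(I) = 3/4 is trivial since (I \ Q) is a subset of I. Therefore m*(I \ Q) = 3/4.

3/4


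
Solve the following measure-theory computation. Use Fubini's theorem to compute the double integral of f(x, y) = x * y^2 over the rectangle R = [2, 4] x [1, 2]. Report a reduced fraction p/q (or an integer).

f(x, y) is a tensor product of a function of x and a function of y, and both factors are bounded continuous (hence Lebesgue integrable) on the rectangle, so Fubini's theorem applies:
  integral_R f d(m x m) = (integral_a1^b1 x dx) * (integral_a2^b2 y^2 dy).
Inner integral in x: integral_{2}^{4} x dx = (4^2 - 2^2)/2
  = 6.
Inner integral in y: integral_{1}^{2} y^2 dy = (2^3 - 1^3)/3
  = 7/3.
Product: (6) * (7/3) = 14.

14


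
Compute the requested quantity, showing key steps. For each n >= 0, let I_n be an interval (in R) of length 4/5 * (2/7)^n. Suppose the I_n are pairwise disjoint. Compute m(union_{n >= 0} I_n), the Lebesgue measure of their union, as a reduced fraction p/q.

By countable additivity of the Lebesgue measure on pairwise disjoint measurable sets,
  m(union_{n >= 0} I_n) = sum_{n >= 0} m(I_n) = sum_{n >= 0} a * r^n,
  with a = 4/5 and r = 2/7.
Since 0 < r = 2/7 < 1, the geometric series converges:
  sum_{n >= 0} a * r^n = a / (1 - r).
  = 4/5 / (1 - 2/7)
  = 4/5 / (5/7)
  = 28/25.

28/25


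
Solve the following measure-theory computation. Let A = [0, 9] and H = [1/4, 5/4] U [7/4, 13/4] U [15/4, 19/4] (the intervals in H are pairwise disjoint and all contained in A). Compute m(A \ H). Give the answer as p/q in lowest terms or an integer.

The ambient interval has length m(A) = 9 - 0 = 9.
Since the holes are disjoint and sit inside A, by finite additivity
  m(H) = sum_i (b_i - a_i), and m(A \ H) = m(A) - m(H).
Computing the hole measures:
  m(H_1) = 5/4 - 1/4 = 1.
  m(H_2) = 13/4 - 7/4 = 3/2.
  m(H_3) = 19/4 - 15/4 = 1.
Summed: m(H) = 1 + 3/2 + 1 = 7/2.
So m(A \ H) = 9 - 7/2 = 11/2.

11/2


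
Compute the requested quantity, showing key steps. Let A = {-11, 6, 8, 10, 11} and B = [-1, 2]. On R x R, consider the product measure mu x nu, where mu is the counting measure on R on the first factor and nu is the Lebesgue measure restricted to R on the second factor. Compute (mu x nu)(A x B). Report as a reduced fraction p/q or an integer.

For a measurable rectangle A x B, the product measure satisfies
  (mu x nu)(A x B) = mu(A) * nu(B).
  mu(A) = 5.
  nu(B) = 3.
  (mu x nu)(A x B) = 5 * 3 = 15.

15


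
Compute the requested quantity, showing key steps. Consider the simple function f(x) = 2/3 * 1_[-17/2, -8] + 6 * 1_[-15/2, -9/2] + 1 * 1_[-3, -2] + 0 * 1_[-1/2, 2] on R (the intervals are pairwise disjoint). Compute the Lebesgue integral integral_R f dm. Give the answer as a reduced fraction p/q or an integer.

For a simple function f = sum_i c_i * 1_{A_i} with disjoint A_i,
  integral f dm = sum_i c_i * m(A_i).
Lengths of the A_i:
  m(A_1) = -8 - (-17/2) = 1/2.
  m(A_2) = -9/2 - (-15/2) = 3.
  m(A_3) = -2 - (-3) = 1.
  m(A_4) = 2 - (-1/2) = 5/2.
Contributions c_i * m(A_i):
  (2/3) * (1/2) = 1/3.
  (6) * (3) = 18.
  (1) * (1) = 1.
  (0) * (5/2) = 0.
Total: 1/3 + 18 + 1 + 0 = 58/3.

58/3


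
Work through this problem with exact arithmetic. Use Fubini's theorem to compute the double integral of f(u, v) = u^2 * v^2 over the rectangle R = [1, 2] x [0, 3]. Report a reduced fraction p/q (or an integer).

f(u, v) is a tensor product of a function of u and a function of v, and both factors are bounded continuous (hence Lebesgue integrable) on the rectangle, so Fubini's theorem applies:
  integral_R f d(m x m) = (integral_a1^b1 u^2 du) * (integral_a2^b2 v^2 dv).
Inner integral in u: integral_{1}^{2} u^2 du = (2^3 - 1^3)/3
  = 7/3.
Inner integral in v: integral_{0}^{3} v^2 dv = (3^3 - 0^3)/3
  = 9.
Product: (7/3) * (9) = 21.

21


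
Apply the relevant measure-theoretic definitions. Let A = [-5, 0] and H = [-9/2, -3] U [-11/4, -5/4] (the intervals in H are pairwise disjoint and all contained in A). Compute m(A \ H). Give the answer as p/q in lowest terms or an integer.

The ambient interval has length m(A) = 0 - (-5) = 5.
Since the holes are disjoint and sit inside A, by finite additivity
  m(H) = sum_i (b_i - a_i), and m(A \ H) = m(A) - m(H).
Computing the hole measures:
  m(H_1) = -3 - (-9/2) = 3/2.
  m(H_2) = -5/4 - (-11/4) = 3/2.
Summed: m(H) = 3/2 + 3/2 = 3.
So m(A \ H) = 5 - 3 = 2.

2


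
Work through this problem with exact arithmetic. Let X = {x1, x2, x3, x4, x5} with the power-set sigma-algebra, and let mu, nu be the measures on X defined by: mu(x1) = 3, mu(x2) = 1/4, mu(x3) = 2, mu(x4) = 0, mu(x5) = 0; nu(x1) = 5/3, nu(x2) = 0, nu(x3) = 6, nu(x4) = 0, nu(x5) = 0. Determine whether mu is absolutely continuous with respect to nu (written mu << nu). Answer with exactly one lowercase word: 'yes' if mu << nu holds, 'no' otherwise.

mu << nu means: every nu-null measurable set is also mu-null; equivalently, for every atom x, if nu({x}) = 0 then mu({x}) = 0.
Checking each atom:
  x1: nu = 5/3 > 0 -> no constraint.
  x2: nu = 0, mu = 1/4 > 0 -> violates mu << nu.
  x3: nu = 6 > 0 -> no constraint.
  x4: nu = 0, mu = 0 -> consistent with mu << nu.
  x5: nu = 0, mu = 0 -> consistent with mu << nu.
The atom(s) x2 violate the condition (nu = 0 but mu > 0). Therefore mu is NOT absolutely continuous w.r.t. nu.

no


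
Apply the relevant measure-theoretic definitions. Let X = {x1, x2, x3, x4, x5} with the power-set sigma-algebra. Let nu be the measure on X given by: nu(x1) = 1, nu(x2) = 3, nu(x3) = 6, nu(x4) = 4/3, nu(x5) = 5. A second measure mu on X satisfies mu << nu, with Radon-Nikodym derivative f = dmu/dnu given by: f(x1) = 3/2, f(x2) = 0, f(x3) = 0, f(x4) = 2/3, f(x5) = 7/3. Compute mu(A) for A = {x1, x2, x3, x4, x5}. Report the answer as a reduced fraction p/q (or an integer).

By the defining property of the Radon-Nikodym derivative, for every measurable set A,
  mu(A) = integral_A f dnu.
Since nu is a discrete measure concentrated on the atoms of X, the integral over A reduces to the sum
  mu(A) = sum_{x in A} f(x) * nu({x}).
Computing each term:
  x1: f(x1) * nu(x1) = 3/2 * 1 = 3/2.
  x2: f(x2) * nu(x2) = 0 * 3 = 0.
  x3: f(x3) * nu(x3) = 0 * 6 = 0.
  x4: f(x4) * nu(x4) = 2/3 * 4/3 = 8/9.
  x5: f(x5) * nu(x5) = 7/3 * 5 = 35/3.
Summing: mu(A) = 3/2 + 0 + 0 + 8/9 + 35/3 = 253/18.

253/18


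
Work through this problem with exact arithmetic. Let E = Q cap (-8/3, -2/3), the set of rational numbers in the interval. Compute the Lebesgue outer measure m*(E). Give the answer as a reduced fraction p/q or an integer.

The set Q cap (-8/3, -2/3) is countable (a subset of the countable set Q). Lebesgue outer measure of any countable set is 0: each singleton {q} has m*({q}) = 0, and by countable subadditivity m*(union_k {q_k}) <= sum_k m*({q_k}) = sum_k 0 = 0. The reverse inequality m*(E) >= 0 is automatic. So m*(Q cap (-8/3, -2/3)) = 0.

0


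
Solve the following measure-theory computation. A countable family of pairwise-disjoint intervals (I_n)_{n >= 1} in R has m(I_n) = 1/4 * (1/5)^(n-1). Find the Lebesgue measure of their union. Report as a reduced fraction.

By countable additivity of the Lebesgue measure on pairwise disjoint measurable sets,
  m(union_{n >= 1} I_n) = sum_{n >= 1} m(I_n) = sum_{n >= 1} a * r^(n-1),
  with a = 1/4 and r = 1/5.
Since 0 < r = 1/5 < 1, the geometric series converges:
  sum_{n >= 1} a * r^(n-1) = a / (1 - r).
  = 1/4 / (1 - 1/5)
  = 1/4 / (4/5)
  = 5/16.

5/16


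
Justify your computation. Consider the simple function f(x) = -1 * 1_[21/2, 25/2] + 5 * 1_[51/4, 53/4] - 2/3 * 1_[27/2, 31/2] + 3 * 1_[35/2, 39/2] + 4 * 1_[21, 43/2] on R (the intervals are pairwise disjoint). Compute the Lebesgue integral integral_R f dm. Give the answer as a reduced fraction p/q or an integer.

For a simple function f = sum_i c_i * 1_{A_i} with disjoint A_i,
  integral f dm = sum_i c_i * m(A_i).
Lengths of the A_i:
  m(A_1) = 25/2 - 21/2 = 2.
  m(A_2) = 53/4 - 51/4 = 1/2.
  m(A_3) = 31/2 - 27/2 = 2.
  m(A_4) = 39/2 - 35/2 = 2.
  m(A_5) = 43/2 - 21 = 1/2.
Contributions c_i * m(A_i):
  (-1) * (2) = -2.
  (5) * (1/2) = 5/2.
  (-2/3) * (2) = -4/3.
  (3) * (2) = 6.
  (4) * (1/2) = 2.
Total: -2 + 5/2 - 4/3 + 6 + 2 = 43/6.

43/6


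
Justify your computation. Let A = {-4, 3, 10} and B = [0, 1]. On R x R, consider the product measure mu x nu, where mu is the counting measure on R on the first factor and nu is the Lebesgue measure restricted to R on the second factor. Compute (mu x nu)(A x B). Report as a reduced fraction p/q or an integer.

For a measurable rectangle A x B, the product measure satisfies
  (mu x nu)(A x B) = mu(A) * nu(B).
  mu(A) = 3.
  nu(B) = 1.
  (mu x nu)(A x B) = 3 * 1 = 3.

3


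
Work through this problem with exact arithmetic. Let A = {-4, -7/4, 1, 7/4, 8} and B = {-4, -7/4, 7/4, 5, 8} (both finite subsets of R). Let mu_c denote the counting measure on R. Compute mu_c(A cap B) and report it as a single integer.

Counting measure on a finite set equals cardinality. mu_c(A cap B) = |A cap B| (elements appearing in both).
Enumerating the elements of A that also lie in B gives 4 element(s).
So mu_c(A cap B) = 4.

4


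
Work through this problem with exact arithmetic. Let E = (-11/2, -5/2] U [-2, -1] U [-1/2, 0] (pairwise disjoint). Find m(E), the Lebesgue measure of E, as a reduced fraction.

For pairwise disjoint intervals, m(union_i I_i) = sum_i m(I_i),
and m is invariant under swapping open/closed endpoints (single points have measure 0).
So m(E) = sum_i (b_i - a_i).
  I_1 has length -5/2 - (-11/2) = 3.
  I_2 has length -1 - (-2) = 1.
  I_3 has length 0 - (-1/2) = 1/2.
Summing:
  m(E) = 3 + 1 + 1/2 = 9/2.

9/2


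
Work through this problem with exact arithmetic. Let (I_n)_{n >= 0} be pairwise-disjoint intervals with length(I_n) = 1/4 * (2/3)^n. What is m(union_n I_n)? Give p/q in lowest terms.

By countable additivity of the Lebesgue measure on pairwise disjoint measurable sets,
  m(union_{n >= 0} I_n) = sum_{n >= 0} m(I_n) = sum_{n >= 0} a * r^n,
  with a = 1/4 and r = 2/3.
Since 0 < r = 2/3 < 1, the geometric series converges:
  sum_{n >= 0} a * r^n = a / (1 - r).
  = 1/4 / (1 - 2/3)
  = 1/4 / (1/3)
  = 3/4.

3/4


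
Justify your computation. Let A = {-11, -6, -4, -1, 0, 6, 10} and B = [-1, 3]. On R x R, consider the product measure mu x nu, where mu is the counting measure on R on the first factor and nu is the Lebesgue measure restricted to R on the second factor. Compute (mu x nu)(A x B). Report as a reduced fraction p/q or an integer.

For a measurable rectangle A x B, the product measure satisfies
  (mu x nu)(A x B) = mu(A) * nu(B).
  mu(A) = 7.
  nu(B) = 4.
  (mu x nu)(A x B) = 7 * 4 = 28.

28


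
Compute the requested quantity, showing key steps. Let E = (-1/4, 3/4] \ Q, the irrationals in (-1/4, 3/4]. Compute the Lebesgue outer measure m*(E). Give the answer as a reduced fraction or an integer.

The interval I = (-1/4, 3/4] has m(I) = 3/4 - (-1/4) = 1 (endpoints are measure-zero, so open/closed/half-open agree). Write I = (I cap Q) u (I \ Q). The rationals in I are countable, so m*(I cap Q) = 0 (cover each rational by intervals whose total length is arbitrarily small). By countable subadditivity m*(I) <= m*(I cap Q) + m*(I \ Q), hence m*(I \ Q) >= m(I) = 1. The reverse inequality m*(I \ Q) <= m*(I) = 1 is trivial since (I \ Q) is a subset of I. Therefore m*(I \ Q) = 1.

1


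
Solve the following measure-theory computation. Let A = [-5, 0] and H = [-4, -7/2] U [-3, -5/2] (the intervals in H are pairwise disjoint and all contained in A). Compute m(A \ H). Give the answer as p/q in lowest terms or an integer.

The ambient interval has length m(A) = 0 - (-5) = 5.
Since the holes are disjoint and sit inside A, by finite additivity
  m(H) = sum_i (b_i - a_i), and m(A \ H) = m(A) - m(H).
Computing the hole measures:
  m(H_1) = -7/2 - (-4) = 1/2.
  m(H_2) = -5/2 - (-3) = 1/2.
Summed: m(H) = 1/2 + 1/2 = 1.
So m(A \ H) = 5 - 1 = 4.

4


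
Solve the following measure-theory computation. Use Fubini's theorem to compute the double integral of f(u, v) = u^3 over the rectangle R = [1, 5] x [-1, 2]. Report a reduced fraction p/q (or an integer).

f(u, v) is a tensor product of a function of u and a function of v, and both factors are bounded continuous (hence Lebesgue integrable) on the rectangle, so Fubini's theorem applies:
  integral_R f d(m x m) = (integral_a1^b1 u^3 du) * (integral_a2^b2 1 dv).
Inner integral in u: integral_{1}^{5} u^3 du = (5^4 - 1^4)/4
  = 156.
Inner integral in v: integral_{-1}^{2} 1 dv = (2^1 - (-1)^1)/1
  = 3.
Product: (156) * (3) = 468.

468


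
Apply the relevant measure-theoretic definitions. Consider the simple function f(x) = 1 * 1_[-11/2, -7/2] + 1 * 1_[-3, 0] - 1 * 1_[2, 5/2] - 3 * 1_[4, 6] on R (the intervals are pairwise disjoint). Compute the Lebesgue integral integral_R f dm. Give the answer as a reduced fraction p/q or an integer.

For a simple function f = sum_i c_i * 1_{A_i} with disjoint A_i,
  integral f dm = sum_i c_i * m(A_i).
Lengths of the A_i:
  m(A_1) = -7/2 - (-11/2) = 2.
  m(A_2) = 0 - (-3) = 3.
  m(A_3) = 5/2 - 2 = 1/2.
  m(A_4) = 6 - 4 = 2.
Contributions c_i * m(A_i):
  (1) * (2) = 2.
  (1) * (3) = 3.
  (-1) * (1/2) = -1/2.
  (-3) * (2) = -6.
Total: 2 + 3 - 1/2 - 6 = -3/2.

-3/2


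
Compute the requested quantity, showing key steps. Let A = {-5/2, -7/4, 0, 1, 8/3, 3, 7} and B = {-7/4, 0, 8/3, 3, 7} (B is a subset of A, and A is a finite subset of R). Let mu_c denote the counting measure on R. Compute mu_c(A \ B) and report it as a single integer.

Counting measure assigns mu_c(E) = |E| (number of elements) when E is finite. For B subset A, A \ B is the set of elements of A not in B, so |A \ B| = |A| - |B|.
|A| = 7, |B| = 5, so mu_c(A \ B) = 7 - 5 = 2.

2


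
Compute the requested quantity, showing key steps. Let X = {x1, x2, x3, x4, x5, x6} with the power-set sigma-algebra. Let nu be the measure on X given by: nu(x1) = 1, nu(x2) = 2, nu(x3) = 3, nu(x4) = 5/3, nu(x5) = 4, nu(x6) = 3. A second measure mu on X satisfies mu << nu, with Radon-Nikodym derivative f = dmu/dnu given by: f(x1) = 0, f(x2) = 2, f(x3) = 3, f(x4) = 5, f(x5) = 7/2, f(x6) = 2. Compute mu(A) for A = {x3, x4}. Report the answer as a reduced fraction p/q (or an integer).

By the defining property of the Radon-Nikodym derivative, for every measurable set A,
  mu(A) = integral_A f dnu.
Since nu is a discrete measure concentrated on the atoms of X, the integral over A reduces to the sum
  mu(A) = sum_{x in A} f(x) * nu({x}).
Computing each term:
  x3: f(x3) * nu(x3) = 3 * 3 = 9.
  x4: f(x4) * nu(x4) = 5 * 5/3 = 25/3.
Summing: mu(A) = 9 + 25/3 = 52/3.

52/3


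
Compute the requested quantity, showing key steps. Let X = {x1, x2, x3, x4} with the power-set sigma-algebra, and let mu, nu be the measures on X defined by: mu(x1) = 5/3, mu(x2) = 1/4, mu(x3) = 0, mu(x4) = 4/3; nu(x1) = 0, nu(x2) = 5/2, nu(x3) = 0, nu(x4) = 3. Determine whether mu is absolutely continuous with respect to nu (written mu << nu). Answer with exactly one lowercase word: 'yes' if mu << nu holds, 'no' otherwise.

mu << nu means: every nu-null measurable set is also mu-null; equivalently, for every atom x, if nu({x}) = 0 then mu({x}) = 0.
Checking each atom:
  x1: nu = 0, mu = 5/3 > 0 -> violates mu << nu.
  x2: nu = 5/2 > 0 -> no constraint.
  x3: nu = 0, mu = 0 -> consistent with mu << nu.
  x4: nu = 3 > 0 -> no constraint.
The atom(s) x1 violate the condition (nu = 0 but mu > 0). Therefore mu is NOT absolutely continuous w.r.t. nu.

no


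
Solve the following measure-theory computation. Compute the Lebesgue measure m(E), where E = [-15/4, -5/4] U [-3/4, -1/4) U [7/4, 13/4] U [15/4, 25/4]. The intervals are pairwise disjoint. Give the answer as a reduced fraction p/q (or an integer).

For pairwise disjoint intervals, m(union_i I_i) = sum_i m(I_i),
and m is invariant under swapping open/closed endpoints (single points have measure 0).
So m(E) = sum_i (b_i - a_i).
  I_1 has length -5/4 - (-15/4) = 5/2.
  I_2 has length -1/4 - (-3/4) = 1/2.
  I_3 has length 13/4 - 7/4 = 3/2.
  I_4 has length 25/4 - 15/4 = 5/2.
Summing:
  m(E) = 5/2 + 1/2 + 3/2 + 5/2 = 7.

7


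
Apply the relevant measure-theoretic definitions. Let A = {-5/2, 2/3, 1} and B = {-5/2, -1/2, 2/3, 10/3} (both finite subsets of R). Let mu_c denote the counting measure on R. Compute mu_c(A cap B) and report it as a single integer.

Counting measure on a finite set equals cardinality. mu_c(A cap B) = |A cap B| (elements appearing in both).
Enumerating the elements of A that also lie in B gives 2 element(s).
So mu_c(A cap B) = 2.

2


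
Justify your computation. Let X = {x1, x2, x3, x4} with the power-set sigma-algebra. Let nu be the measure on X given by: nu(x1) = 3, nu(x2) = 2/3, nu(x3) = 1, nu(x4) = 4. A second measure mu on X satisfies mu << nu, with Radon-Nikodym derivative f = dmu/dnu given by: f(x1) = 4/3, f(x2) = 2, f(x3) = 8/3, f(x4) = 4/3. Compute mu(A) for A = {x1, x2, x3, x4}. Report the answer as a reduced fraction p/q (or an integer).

By the defining property of the Radon-Nikodym derivative, for every measurable set A,
  mu(A) = integral_A f dnu.
Since nu is a discrete measure concentrated on the atoms of X, the integral over A reduces to the sum
  mu(A) = sum_{x in A} f(x) * nu({x}).
Computing each term:
  x1: f(x1) * nu(x1) = 4/3 * 3 = 4.
  x2: f(x2) * nu(x2) = 2 * 2/3 = 4/3.
  x3: f(x3) * nu(x3) = 8/3 * 1 = 8/3.
  x4: f(x4) * nu(x4) = 4/3 * 4 = 16/3.
Summing: mu(A) = 4 + 4/3 + 8/3 + 16/3 = 40/3.

40/3


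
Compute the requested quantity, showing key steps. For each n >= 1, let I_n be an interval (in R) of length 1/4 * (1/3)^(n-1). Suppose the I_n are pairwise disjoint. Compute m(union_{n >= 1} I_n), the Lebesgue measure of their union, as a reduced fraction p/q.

By countable additivity of the Lebesgue measure on pairwise disjoint measurable sets,
  m(union_{n >= 1} I_n) = sum_{n >= 1} m(I_n) = sum_{n >= 1} a * r^(n-1),
  with a = 1/4 and r = 1/3.
Since 0 < r = 1/3 < 1, the geometric series converges:
  sum_{n >= 1} a * r^(n-1) = a / (1 - r).
  = 1/4 / (1 - 1/3)
  = 1/4 / (2/3)
  = 3/8.

3/8


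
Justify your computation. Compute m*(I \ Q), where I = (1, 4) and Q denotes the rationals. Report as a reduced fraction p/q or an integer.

The interval I = (1, 4) has m(I) = 4 - 1 = 3 (endpoints are measure-zero, so open/closed/half-open agree). Write I = (I cap Q) u (I \ Q). The rationals in I are countable, so m*(I cap Q) = 0 (cover each rational by intervals whose total length is arbitrarily small). By countable subadditivity m*(I) <= m*(I cap Q) + m*(I \ Q), hence m*(I \ Q) >= m(I) = 3. The reverse inequality m*(I \ Q) <= m*(I) = 3 is trivial since (I \ Q) is a subset of I. Therefore m*(I \ Q) = 3.

3


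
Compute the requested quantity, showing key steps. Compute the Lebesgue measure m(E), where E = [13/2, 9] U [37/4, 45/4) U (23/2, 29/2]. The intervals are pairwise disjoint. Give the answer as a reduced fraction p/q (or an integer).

For pairwise disjoint intervals, m(union_i I_i) = sum_i m(I_i),
and m is invariant under swapping open/closed endpoints (single points have measure 0).
So m(E) = sum_i (b_i - a_i).
  I_1 has length 9 - 13/2 = 5/2.
  I_2 has length 45/4 - 37/4 = 2.
  I_3 has length 29/2 - 23/2 = 3.
Summing:
  m(E) = 5/2 + 2 + 3 = 15/2.

15/2


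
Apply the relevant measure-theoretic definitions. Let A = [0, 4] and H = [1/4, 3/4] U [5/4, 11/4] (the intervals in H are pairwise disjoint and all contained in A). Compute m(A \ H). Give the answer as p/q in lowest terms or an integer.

The ambient interval has length m(A) = 4 - 0 = 4.
Since the holes are disjoint and sit inside A, by finite additivity
  m(H) = sum_i (b_i - a_i), and m(A \ H) = m(A) - m(H).
Computing the hole measures:
  m(H_1) = 3/4 - 1/4 = 1/2.
  m(H_2) = 11/4 - 5/4 = 3/2.
Summed: m(H) = 1/2 + 3/2 = 2.
So m(A \ H) = 4 - 2 = 2.

2


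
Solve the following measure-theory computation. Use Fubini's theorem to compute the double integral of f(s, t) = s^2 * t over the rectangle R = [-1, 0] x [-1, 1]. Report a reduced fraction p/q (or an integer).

f(s, t) is a tensor product of a function of s and a function of t, and both factors are bounded continuous (hence Lebesgue integrable) on the rectangle, so Fubini's theorem applies:
  integral_R f d(m x m) = (integral_a1^b1 s^2 ds) * (integral_a2^b2 t dt).
Inner integral in s: integral_{-1}^{0} s^2 ds = (0^3 - (-1)^3)/3
  = 1/3.
Inner integral in t: integral_{-1}^{1} t dt = (1^2 - (-1)^2)/2
  = 0.
Product: (1/3) * (0) = 0.

0


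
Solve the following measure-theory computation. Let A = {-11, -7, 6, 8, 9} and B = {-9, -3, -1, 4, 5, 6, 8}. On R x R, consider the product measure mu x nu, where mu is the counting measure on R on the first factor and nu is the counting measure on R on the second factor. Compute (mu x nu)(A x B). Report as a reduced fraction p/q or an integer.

For a measurable rectangle A x B, the product measure satisfies
  (mu x nu)(A x B) = mu(A) * nu(B).
  mu(A) = 5.
  nu(B) = 7.
  (mu x nu)(A x B) = 5 * 7 = 35.

35


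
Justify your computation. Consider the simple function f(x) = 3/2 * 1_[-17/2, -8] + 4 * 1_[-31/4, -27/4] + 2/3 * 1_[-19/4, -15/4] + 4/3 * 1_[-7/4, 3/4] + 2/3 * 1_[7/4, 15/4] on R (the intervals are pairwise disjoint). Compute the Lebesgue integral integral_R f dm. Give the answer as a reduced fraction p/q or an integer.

For a simple function f = sum_i c_i * 1_{A_i} with disjoint A_i,
  integral f dm = sum_i c_i * m(A_i).
Lengths of the A_i:
  m(A_1) = -8 - (-17/2) = 1/2.
  m(A_2) = -27/4 - (-31/4) = 1.
  m(A_3) = -15/4 - (-19/4) = 1.
  m(A_4) = 3/4 - (-7/4) = 5/2.
  m(A_5) = 15/4 - 7/4 = 2.
Contributions c_i * m(A_i):
  (3/2) * (1/2) = 3/4.
  (4) * (1) = 4.
  (2/3) * (1) = 2/3.
  (4/3) * (5/2) = 10/3.
  (2/3) * (2) = 4/3.
Total: 3/4 + 4 + 2/3 + 10/3 + 4/3 = 121/12.

121/12


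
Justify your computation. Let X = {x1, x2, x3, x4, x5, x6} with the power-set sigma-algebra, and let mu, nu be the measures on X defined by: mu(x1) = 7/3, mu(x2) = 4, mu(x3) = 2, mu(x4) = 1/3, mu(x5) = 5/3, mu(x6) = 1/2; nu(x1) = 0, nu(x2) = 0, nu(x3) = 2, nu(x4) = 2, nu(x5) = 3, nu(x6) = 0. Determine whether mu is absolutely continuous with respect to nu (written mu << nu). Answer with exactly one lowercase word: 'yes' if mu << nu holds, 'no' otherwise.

mu << nu means: every nu-null measurable set is also mu-null; equivalently, for every atom x, if nu({x}) = 0 then mu({x}) = 0.
Checking each atom:
  x1: nu = 0, mu = 7/3 > 0 -> violates mu << nu.
  x2: nu = 0, mu = 4 > 0 -> violates mu << nu.
  x3: nu = 2 > 0 -> no constraint.
  x4: nu = 2 > 0 -> no constraint.
  x5: nu = 3 > 0 -> no constraint.
  x6: nu = 0, mu = 1/2 > 0 -> violates mu << nu.
The atom(s) x1, x2, x6 violate the condition (nu = 0 but mu > 0). Therefore mu is NOT absolutely continuous w.r.t. nu.

no


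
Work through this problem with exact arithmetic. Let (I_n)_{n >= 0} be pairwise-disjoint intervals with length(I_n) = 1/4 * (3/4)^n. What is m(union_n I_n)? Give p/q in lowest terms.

By countable additivity of the Lebesgue measure on pairwise disjoint measurable sets,
  m(union_{n >= 0} I_n) = sum_{n >= 0} m(I_n) = sum_{n >= 0} a * r^n,
  with a = 1/4 and r = 3/4.
Since 0 < r = 3/4 < 1, the geometric series converges:
  sum_{n >= 0} a * r^n = a / (1 - r).
  = 1/4 / (1 - 3/4)
  = 1/4 / (1/4)
  = 1.

1


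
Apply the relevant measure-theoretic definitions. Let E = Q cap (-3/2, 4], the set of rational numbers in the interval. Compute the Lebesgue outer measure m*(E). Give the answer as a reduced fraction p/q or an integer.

The set Q cap (-3/2, 4] is countable (a subset of the countable set Q). Lebesgue outer measure of any countable set is 0: each singleton {q} has m*({q}) = 0, and by countable subadditivity m*(union_k {q_k}) <= sum_k m*({q_k}) = sum_k 0 = 0. The reverse inequality m*(E) >= 0 is automatic. So m*(Q cap (-3/2, 4]) = 0.

0


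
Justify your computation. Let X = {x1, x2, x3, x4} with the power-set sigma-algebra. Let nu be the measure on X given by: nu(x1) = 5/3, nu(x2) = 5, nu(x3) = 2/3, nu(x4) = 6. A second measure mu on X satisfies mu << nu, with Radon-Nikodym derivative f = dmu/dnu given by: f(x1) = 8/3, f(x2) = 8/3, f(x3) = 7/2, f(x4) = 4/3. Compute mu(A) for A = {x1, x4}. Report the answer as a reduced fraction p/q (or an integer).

By the defining property of the Radon-Nikodym derivative, for every measurable set A,
  mu(A) = integral_A f dnu.
Since nu is a discrete measure concentrated on the atoms of X, the integral over A reduces to the sum
  mu(A) = sum_{x in A} f(x) * nu({x}).
Computing each term:
  x1: f(x1) * nu(x1) = 8/3 * 5/3 = 40/9.
  x4: f(x4) * nu(x4) = 4/3 * 6 = 8.
Summing: mu(A) = 40/9 + 8 = 112/9.

112/9


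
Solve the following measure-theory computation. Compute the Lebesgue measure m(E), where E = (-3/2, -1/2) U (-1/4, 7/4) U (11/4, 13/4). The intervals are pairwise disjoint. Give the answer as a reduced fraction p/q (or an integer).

For pairwise disjoint intervals, m(union_i I_i) = sum_i m(I_i),
and m is invariant under swapping open/closed endpoints (single points have measure 0).
So m(E) = sum_i (b_i - a_i).
  I_1 has length -1/2 - (-3/2) = 1.
  I_2 has length 7/4 - (-1/4) = 2.
  I_3 has length 13/4 - 11/4 = 1/2.
Summing:
  m(E) = 1 + 2 + 1/2 = 7/2.

7/2
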